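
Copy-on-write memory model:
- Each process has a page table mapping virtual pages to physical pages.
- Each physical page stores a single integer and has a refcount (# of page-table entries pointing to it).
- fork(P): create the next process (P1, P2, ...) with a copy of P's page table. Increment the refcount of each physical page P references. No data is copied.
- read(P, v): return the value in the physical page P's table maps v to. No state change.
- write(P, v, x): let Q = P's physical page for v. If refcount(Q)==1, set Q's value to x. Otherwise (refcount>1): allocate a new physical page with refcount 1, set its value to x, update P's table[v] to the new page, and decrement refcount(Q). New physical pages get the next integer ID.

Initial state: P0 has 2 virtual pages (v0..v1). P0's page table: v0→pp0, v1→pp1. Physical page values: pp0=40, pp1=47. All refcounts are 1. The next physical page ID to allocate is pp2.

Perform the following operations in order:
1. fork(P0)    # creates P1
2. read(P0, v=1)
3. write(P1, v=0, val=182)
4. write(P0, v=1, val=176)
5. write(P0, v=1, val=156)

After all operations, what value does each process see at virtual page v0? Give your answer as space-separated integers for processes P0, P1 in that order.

Op 1: fork(P0) -> P1. 2 ppages; refcounts: pp0:2 pp1:2
Op 2: read(P0, v1) -> 47. No state change.
Op 3: write(P1, v0, 182). refcount(pp0)=2>1 -> COPY to pp2. 3 ppages; refcounts: pp0:1 pp1:2 pp2:1
Op 4: write(P0, v1, 176). refcount(pp1)=2>1 -> COPY to pp3. 4 ppages; refcounts: pp0:1 pp1:1 pp2:1 pp3:1
Op 5: write(P0, v1, 156). refcount(pp3)=1 -> write in place. 4 ppages; refcounts: pp0:1 pp1:1 pp2:1 pp3:1
P0: v0 -> pp0 = 40
P1: v0 -> pp2 = 182

Answer: 40 182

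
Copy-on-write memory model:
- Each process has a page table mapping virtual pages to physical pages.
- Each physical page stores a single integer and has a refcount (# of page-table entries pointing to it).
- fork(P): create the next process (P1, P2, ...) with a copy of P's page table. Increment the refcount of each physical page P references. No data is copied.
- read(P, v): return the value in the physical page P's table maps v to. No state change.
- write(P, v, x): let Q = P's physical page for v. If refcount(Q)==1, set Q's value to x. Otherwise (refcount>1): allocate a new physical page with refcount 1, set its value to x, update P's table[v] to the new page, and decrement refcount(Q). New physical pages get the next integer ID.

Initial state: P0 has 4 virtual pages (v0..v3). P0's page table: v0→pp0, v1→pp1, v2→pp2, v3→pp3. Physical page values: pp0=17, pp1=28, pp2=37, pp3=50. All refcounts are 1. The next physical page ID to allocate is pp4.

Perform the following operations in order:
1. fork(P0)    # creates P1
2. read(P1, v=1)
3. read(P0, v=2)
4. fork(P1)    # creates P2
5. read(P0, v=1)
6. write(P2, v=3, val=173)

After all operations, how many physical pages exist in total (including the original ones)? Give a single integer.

Op 1: fork(P0) -> P1. 4 ppages; refcounts: pp0:2 pp1:2 pp2:2 pp3:2
Op 2: read(P1, v1) -> 28. No state change.
Op 3: read(P0, v2) -> 37. No state change.
Op 4: fork(P1) -> P2. 4 ppages; refcounts: pp0:3 pp1:3 pp2:3 pp3:3
Op 5: read(P0, v1) -> 28. No state change.
Op 6: write(P2, v3, 173). refcount(pp3)=3>1 -> COPY to pp4. 5 ppages; refcounts: pp0:3 pp1:3 pp2:3 pp3:2 pp4:1

Answer: 5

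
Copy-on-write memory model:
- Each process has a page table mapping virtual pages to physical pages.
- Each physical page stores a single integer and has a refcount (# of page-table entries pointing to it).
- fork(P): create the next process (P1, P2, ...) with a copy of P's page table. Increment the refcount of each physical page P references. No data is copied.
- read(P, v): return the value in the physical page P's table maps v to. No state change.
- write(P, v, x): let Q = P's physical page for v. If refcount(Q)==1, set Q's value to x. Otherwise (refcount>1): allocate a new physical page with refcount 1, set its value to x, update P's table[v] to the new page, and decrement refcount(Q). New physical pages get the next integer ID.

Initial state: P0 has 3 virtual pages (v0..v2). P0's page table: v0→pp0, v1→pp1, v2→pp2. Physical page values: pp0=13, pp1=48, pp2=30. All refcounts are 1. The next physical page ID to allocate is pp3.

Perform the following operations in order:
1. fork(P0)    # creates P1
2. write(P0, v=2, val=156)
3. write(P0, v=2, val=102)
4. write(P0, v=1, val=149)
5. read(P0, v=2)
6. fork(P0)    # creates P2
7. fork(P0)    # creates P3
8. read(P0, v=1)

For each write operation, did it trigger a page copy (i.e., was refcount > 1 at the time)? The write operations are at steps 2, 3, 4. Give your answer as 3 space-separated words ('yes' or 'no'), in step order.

Op 1: fork(P0) -> P1. 3 ppages; refcounts: pp0:2 pp1:2 pp2:2
Op 2: write(P0, v2, 156). refcount(pp2)=2>1 -> COPY to pp3. 4 ppages; refcounts: pp0:2 pp1:2 pp2:1 pp3:1
Op 3: write(P0, v2, 102). refcount(pp3)=1 -> write in place. 4 ppages; refcounts: pp0:2 pp1:2 pp2:1 pp3:1
Op 4: write(P0, v1, 149). refcount(pp1)=2>1 -> COPY to pp4. 5 ppages; refcounts: pp0:2 pp1:1 pp2:1 pp3:1 pp4:1
Op 5: read(P0, v2) -> 102. No state change.
Op 6: fork(P0) -> P2. 5 ppages; refcounts: pp0:3 pp1:1 pp2:1 pp3:2 pp4:2
Op 7: fork(P0) -> P3. 5 ppages; refcounts: pp0:4 pp1:1 pp2:1 pp3:3 pp4:3
Op 8: read(P0, v1) -> 149. No state change.

yes no yes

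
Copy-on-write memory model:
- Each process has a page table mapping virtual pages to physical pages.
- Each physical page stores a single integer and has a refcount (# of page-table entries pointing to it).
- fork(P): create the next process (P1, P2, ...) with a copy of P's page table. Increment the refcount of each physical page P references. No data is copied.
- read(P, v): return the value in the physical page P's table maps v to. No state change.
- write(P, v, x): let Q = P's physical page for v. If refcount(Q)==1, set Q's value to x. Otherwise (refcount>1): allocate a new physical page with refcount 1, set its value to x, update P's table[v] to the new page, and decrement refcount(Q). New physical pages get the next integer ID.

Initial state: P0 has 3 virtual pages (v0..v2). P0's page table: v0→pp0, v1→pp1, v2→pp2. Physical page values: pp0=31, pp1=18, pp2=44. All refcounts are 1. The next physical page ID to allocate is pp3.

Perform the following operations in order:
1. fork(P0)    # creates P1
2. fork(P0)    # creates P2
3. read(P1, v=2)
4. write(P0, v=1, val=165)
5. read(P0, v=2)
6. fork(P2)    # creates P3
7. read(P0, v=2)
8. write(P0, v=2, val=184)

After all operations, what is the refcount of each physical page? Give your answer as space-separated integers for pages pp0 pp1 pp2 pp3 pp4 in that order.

Answer: 4 3 3 1 1

Derivation:
Op 1: fork(P0) -> P1. 3 ppages; refcounts: pp0:2 pp1:2 pp2:2
Op 2: fork(P0) -> P2. 3 ppages; refcounts: pp0:3 pp1:3 pp2:3
Op 3: read(P1, v2) -> 44. No state change.
Op 4: write(P0, v1, 165). refcount(pp1)=3>1 -> COPY to pp3. 4 ppages; refcounts: pp0:3 pp1:2 pp2:3 pp3:1
Op 5: read(P0, v2) -> 44. No state change.
Op 6: fork(P2) -> P3. 4 ppages; refcounts: pp0:4 pp1:3 pp2:4 pp3:1
Op 7: read(P0, v2) -> 44. No state change.
Op 8: write(P0, v2, 184). refcount(pp2)=4>1 -> COPY to pp4. 5 ppages; refcounts: pp0:4 pp1:3 pp2:3 pp3:1 pp4:1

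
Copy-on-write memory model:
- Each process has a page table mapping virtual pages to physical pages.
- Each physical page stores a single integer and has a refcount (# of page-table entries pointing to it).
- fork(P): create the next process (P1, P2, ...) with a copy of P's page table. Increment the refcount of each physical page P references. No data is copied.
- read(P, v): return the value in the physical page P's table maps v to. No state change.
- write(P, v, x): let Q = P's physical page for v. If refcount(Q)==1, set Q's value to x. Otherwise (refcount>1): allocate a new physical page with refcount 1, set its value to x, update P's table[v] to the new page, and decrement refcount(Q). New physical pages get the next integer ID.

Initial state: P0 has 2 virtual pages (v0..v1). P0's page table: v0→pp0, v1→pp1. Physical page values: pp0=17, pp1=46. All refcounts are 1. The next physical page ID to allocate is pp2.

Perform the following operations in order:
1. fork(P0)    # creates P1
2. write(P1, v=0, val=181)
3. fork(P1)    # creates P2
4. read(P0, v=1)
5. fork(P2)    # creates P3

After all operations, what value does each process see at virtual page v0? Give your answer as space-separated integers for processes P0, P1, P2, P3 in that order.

Op 1: fork(P0) -> P1. 2 ppages; refcounts: pp0:2 pp1:2
Op 2: write(P1, v0, 181). refcount(pp0)=2>1 -> COPY to pp2. 3 ppages; refcounts: pp0:1 pp1:2 pp2:1
Op 3: fork(P1) -> P2. 3 ppages; refcounts: pp0:1 pp1:3 pp2:2
Op 4: read(P0, v1) -> 46. No state change.
Op 5: fork(P2) -> P3. 3 ppages; refcounts: pp0:1 pp1:4 pp2:3
P0: v0 -> pp0 = 17
P1: v0 -> pp2 = 181
P2: v0 -> pp2 = 181
P3: v0 -> pp2 = 181

Answer: 17 181 181 181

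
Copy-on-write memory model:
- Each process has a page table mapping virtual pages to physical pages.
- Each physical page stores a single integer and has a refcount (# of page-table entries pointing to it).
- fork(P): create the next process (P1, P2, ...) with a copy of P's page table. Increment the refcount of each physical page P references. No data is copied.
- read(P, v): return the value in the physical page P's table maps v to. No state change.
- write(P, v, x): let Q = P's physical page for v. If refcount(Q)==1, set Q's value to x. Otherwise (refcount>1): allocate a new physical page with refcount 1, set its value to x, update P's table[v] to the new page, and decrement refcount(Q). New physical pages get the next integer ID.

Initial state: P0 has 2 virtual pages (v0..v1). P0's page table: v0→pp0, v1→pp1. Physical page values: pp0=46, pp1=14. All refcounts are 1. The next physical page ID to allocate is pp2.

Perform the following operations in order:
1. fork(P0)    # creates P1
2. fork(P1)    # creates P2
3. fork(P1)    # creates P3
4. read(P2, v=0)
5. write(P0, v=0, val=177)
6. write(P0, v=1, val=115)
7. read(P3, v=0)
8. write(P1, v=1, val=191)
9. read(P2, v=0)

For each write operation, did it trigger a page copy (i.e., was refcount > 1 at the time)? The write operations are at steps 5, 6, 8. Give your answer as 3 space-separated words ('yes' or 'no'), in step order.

Op 1: fork(P0) -> P1. 2 ppages; refcounts: pp0:2 pp1:2
Op 2: fork(P1) -> P2. 2 ppages; refcounts: pp0:3 pp1:3
Op 3: fork(P1) -> P3. 2 ppages; refcounts: pp0:4 pp1:4
Op 4: read(P2, v0) -> 46. No state change.
Op 5: write(P0, v0, 177). refcount(pp0)=4>1 -> COPY to pp2. 3 ppages; refcounts: pp0:3 pp1:4 pp2:1
Op 6: write(P0, v1, 115). refcount(pp1)=4>1 -> COPY to pp3. 4 ppages; refcounts: pp0:3 pp1:3 pp2:1 pp3:1
Op 7: read(P3, v0) -> 46. No state change.
Op 8: write(P1, v1, 191). refcount(pp1)=3>1 -> COPY to pp4. 5 ppages; refcounts: pp0:3 pp1:2 pp2:1 pp3:1 pp4:1
Op 9: read(P2, v0) -> 46. No state change.

yes yes yes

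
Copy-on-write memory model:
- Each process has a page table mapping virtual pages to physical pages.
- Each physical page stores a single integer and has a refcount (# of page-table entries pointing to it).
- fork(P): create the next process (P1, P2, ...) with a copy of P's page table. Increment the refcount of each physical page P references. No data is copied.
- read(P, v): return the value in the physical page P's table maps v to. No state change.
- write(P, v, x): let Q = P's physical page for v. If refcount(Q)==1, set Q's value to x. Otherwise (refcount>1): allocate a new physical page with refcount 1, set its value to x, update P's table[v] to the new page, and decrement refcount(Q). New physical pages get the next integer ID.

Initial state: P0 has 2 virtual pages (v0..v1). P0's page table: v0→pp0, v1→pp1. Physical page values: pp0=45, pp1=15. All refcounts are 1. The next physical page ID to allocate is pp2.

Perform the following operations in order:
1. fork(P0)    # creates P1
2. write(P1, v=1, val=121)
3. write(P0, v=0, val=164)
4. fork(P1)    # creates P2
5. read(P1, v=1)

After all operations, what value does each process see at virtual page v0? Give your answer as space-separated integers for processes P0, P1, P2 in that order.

Op 1: fork(P0) -> P1. 2 ppages; refcounts: pp0:2 pp1:2
Op 2: write(P1, v1, 121). refcount(pp1)=2>1 -> COPY to pp2. 3 ppages; refcounts: pp0:2 pp1:1 pp2:1
Op 3: write(P0, v0, 164). refcount(pp0)=2>1 -> COPY to pp3. 4 ppages; refcounts: pp0:1 pp1:1 pp2:1 pp3:1
Op 4: fork(P1) -> P2. 4 ppages; refcounts: pp0:2 pp1:1 pp2:2 pp3:1
Op 5: read(P1, v1) -> 121. No state change.
P0: v0 -> pp3 = 164
P1: v0 -> pp0 = 45
P2: v0 -> pp0 = 45

Answer: 164 45 45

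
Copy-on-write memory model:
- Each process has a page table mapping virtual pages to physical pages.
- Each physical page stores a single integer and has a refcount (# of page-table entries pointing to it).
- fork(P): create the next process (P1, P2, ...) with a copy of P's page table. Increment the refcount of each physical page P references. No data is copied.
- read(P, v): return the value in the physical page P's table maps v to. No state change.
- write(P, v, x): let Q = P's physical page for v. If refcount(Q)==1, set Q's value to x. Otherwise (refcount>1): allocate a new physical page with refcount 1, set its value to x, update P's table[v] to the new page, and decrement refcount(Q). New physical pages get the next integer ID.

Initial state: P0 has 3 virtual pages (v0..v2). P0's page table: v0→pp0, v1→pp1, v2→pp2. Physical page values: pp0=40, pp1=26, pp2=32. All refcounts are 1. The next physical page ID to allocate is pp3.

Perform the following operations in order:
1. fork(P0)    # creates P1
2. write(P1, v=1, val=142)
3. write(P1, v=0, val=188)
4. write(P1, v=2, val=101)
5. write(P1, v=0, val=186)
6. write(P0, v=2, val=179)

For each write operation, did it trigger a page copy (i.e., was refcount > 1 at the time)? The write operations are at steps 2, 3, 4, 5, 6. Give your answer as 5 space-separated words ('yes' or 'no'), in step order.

Op 1: fork(P0) -> P1. 3 ppages; refcounts: pp0:2 pp1:2 pp2:2
Op 2: write(P1, v1, 142). refcount(pp1)=2>1 -> COPY to pp3. 4 ppages; refcounts: pp0:2 pp1:1 pp2:2 pp3:1
Op 3: write(P1, v0, 188). refcount(pp0)=2>1 -> COPY to pp4. 5 ppages; refcounts: pp0:1 pp1:1 pp2:2 pp3:1 pp4:1
Op 4: write(P1, v2, 101). refcount(pp2)=2>1 -> COPY to pp5. 6 ppages; refcounts: pp0:1 pp1:1 pp2:1 pp3:1 pp4:1 pp5:1
Op 5: write(P1, v0, 186). refcount(pp4)=1 -> write in place. 6 ppages; refcounts: pp0:1 pp1:1 pp2:1 pp3:1 pp4:1 pp5:1
Op 6: write(P0, v2, 179). refcount(pp2)=1 -> write in place. 6 ppages; refcounts: pp0:1 pp1:1 pp2:1 pp3:1 pp4:1 pp5:1

yes yes yes no no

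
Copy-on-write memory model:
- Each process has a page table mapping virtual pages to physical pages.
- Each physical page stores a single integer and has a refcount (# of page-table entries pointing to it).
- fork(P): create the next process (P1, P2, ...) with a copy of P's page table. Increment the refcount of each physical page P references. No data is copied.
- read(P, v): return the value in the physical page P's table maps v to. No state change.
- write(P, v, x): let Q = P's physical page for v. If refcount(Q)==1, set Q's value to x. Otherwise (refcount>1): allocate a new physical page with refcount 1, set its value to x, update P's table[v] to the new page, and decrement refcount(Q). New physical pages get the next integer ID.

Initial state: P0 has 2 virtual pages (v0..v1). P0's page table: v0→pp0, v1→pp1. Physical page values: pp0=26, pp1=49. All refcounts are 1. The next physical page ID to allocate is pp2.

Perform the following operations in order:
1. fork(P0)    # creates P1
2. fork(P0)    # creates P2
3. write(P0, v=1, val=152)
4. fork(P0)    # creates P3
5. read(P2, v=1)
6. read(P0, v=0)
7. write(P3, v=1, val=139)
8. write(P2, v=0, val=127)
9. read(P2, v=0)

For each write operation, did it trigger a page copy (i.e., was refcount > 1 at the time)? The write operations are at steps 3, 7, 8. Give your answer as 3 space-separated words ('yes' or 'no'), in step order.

Op 1: fork(P0) -> P1. 2 ppages; refcounts: pp0:2 pp1:2
Op 2: fork(P0) -> P2. 2 ppages; refcounts: pp0:3 pp1:3
Op 3: write(P0, v1, 152). refcount(pp1)=3>1 -> COPY to pp2. 3 ppages; refcounts: pp0:3 pp1:2 pp2:1
Op 4: fork(P0) -> P3. 3 ppages; refcounts: pp0:4 pp1:2 pp2:2
Op 5: read(P2, v1) -> 49. No state change.
Op 6: read(P0, v0) -> 26. No state change.
Op 7: write(P3, v1, 139). refcount(pp2)=2>1 -> COPY to pp3. 4 ppages; refcounts: pp0:4 pp1:2 pp2:1 pp3:1
Op 8: write(P2, v0, 127). refcount(pp0)=4>1 -> COPY to pp4. 5 ppages; refcounts: pp0:3 pp1:2 pp2:1 pp3:1 pp4:1
Op 9: read(P2, v0) -> 127. No state change.

yes yes yes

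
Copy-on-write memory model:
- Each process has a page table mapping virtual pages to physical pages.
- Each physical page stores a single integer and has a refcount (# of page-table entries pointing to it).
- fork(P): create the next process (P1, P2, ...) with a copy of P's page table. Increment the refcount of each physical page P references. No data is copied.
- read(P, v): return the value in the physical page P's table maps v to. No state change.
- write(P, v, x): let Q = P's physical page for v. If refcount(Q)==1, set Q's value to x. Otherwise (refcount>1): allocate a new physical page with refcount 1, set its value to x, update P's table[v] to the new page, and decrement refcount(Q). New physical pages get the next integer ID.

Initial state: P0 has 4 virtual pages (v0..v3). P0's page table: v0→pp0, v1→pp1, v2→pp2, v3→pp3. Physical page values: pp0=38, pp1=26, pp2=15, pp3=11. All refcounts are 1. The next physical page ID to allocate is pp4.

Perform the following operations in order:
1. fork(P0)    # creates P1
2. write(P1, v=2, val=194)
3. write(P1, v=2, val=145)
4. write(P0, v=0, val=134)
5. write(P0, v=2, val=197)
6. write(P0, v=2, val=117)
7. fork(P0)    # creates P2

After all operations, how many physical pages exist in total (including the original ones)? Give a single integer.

Op 1: fork(P0) -> P1. 4 ppages; refcounts: pp0:2 pp1:2 pp2:2 pp3:2
Op 2: write(P1, v2, 194). refcount(pp2)=2>1 -> COPY to pp4. 5 ppages; refcounts: pp0:2 pp1:2 pp2:1 pp3:2 pp4:1
Op 3: write(P1, v2, 145). refcount(pp4)=1 -> write in place. 5 ppages; refcounts: pp0:2 pp1:2 pp2:1 pp3:2 pp4:1
Op 4: write(P0, v0, 134). refcount(pp0)=2>1 -> COPY to pp5. 6 ppages; refcounts: pp0:1 pp1:2 pp2:1 pp3:2 pp4:1 pp5:1
Op 5: write(P0, v2, 197). refcount(pp2)=1 -> write in place. 6 ppages; refcounts: pp0:1 pp1:2 pp2:1 pp3:2 pp4:1 pp5:1
Op 6: write(P0, v2, 117). refcount(pp2)=1 -> write in place. 6 ppages; refcounts: pp0:1 pp1:2 pp2:1 pp3:2 pp4:1 pp5:1
Op 7: fork(P0) -> P2. 6 ppages; refcounts: pp0:1 pp1:3 pp2:2 pp3:3 pp4:1 pp5:2

Answer: 6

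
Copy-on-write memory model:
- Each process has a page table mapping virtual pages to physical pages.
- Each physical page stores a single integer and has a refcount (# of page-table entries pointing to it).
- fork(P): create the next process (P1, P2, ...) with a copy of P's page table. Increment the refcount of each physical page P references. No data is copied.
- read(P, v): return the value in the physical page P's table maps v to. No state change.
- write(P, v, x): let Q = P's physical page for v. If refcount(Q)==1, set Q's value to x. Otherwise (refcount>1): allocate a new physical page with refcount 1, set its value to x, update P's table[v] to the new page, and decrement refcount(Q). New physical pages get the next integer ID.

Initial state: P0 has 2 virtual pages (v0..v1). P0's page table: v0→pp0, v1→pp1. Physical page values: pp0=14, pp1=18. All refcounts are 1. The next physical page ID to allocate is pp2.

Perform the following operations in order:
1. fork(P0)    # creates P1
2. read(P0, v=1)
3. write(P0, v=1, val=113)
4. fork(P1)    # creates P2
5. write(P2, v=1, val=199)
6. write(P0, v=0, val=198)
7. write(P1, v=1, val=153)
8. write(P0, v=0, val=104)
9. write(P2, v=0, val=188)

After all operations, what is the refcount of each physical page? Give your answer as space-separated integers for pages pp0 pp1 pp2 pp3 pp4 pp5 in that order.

Op 1: fork(P0) -> P1. 2 ppages; refcounts: pp0:2 pp1:2
Op 2: read(P0, v1) -> 18. No state change.
Op 3: write(P0, v1, 113). refcount(pp1)=2>1 -> COPY to pp2. 3 ppages; refcounts: pp0:2 pp1:1 pp2:1
Op 4: fork(P1) -> P2. 3 ppages; refcounts: pp0:3 pp1:2 pp2:1
Op 5: write(P2, v1, 199). refcount(pp1)=2>1 -> COPY to pp3. 4 ppages; refcounts: pp0:3 pp1:1 pp2:1 pp3:1
Op 6: write(P0, v0, 198). refcount(pp0)=3>1 -> COPY to pp4. 5 ppages; refcounts: pp0:2 pp1:1 pp2:1 pp3:1 pp4:1
Op 7: write(P1, v1, 153). refcount(pp1)=1 -> write in place. 5 ppages; refcounts: pp0:2 pp1:1 pp2:1 pp3:1 pp4:1
Op 8: write(P0, v0, 104). refcount(pp4)=1 -> write in place. 5 ppages; refcounts: pp0:2 pp1:1 pp2:1 pp3:1 pp4:1
Op 9: write(P2, v0, 188). refcount(pp0)=2>1 -> COPY to pp5. 6 ppages; refcounts: pp0:1 pp1:1 pp2:1 pp3:1 pp4:1 pp5:1

Answer: 1 1 1 1 1 1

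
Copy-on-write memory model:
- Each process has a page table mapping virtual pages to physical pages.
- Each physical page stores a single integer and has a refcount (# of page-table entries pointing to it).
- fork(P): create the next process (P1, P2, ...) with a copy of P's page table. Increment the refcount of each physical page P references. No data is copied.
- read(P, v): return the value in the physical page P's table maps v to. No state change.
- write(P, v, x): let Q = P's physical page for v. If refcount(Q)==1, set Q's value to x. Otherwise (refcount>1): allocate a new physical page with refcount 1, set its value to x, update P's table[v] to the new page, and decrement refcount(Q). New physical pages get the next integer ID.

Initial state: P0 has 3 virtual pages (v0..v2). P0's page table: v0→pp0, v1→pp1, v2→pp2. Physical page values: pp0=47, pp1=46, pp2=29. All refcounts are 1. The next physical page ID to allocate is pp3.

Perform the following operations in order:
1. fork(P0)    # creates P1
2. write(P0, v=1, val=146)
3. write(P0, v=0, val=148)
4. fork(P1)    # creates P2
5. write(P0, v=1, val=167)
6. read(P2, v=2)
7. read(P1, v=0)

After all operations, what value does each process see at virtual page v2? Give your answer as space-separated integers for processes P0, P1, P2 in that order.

Answer: 29 29 29

Derivation:
Op 1: fork(P0) -> P1. 3 ppages; refcounts: pp0:2 pp1:2 pp2:2
Op 2: write(P0, v1, 146). refcount(pp1)=2>1 -> COPY to pp3. 4 ppages; refcounts: pp0:2 pp1:1 pp2:2 pp3:1
Op 3: write(P0, v0, 148). refcount(pp0)=2>1 -> COPY to pp4. 5 ppages; refcounts: pp0:1 pp1:1 pp2:2 pp3:1 pp4:1
Op 4: fork(P1) -> P2. 5 ppages; refcounts: pp0:2 pp1:2 pp2:3 pp3:1 pp4:1
Op 5: write(P0, v1, 167). refcount(pp3)=1 -> write in place. 5 ppages; refcounts: pp0:2 pp1:2 pp2:3 pp3:1 pp4:1
Op 6: read(P2, v2) -> 29. No state change.
Op 7: read(P1, v0) -> 47. No state change.
P0: v2 -> pp2 = 29
P1: v2 -> pp2 = 29
P2: v2 -> pp2 = 29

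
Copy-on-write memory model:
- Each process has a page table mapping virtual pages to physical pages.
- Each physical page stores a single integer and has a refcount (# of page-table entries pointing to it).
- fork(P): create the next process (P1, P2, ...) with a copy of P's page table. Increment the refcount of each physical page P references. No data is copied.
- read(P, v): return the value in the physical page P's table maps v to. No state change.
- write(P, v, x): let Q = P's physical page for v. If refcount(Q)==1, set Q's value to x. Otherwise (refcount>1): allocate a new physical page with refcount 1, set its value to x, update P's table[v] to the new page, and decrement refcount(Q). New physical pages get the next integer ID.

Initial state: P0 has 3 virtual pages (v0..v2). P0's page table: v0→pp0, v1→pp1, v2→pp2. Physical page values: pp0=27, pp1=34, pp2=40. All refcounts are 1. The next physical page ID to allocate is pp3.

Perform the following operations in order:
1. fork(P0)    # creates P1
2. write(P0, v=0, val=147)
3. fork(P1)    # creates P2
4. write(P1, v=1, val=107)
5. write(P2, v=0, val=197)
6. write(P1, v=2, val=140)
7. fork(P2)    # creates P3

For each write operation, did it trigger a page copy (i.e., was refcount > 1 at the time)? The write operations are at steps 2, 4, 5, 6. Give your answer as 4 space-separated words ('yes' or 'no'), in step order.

Op 1: fork(P0) -> P1. 3 ppages; refcounts: pp0:2 pp1:2 pp2:2
Op 2: write(P0, v0, 147). refcount(pp0)=2>1 -> COPY to pp3. 4 ppages; refcounts: pp0:1 pp1:2 pp2:2 pp3:1
Op 3: fork(P1) -> P2. 4 ppages; refcounts: pp0:2 pp1:3 pp2:3 pp3:1
Op 4: write(P1, v1, 107). refcount(pp1)=3>1 -> COPY to pp4. 5 ppages; refcounts: pp0:2 pp1:2 pp2:3 pp3:1 pp4:1
Op 5: write(P2, v0, 197). refcount(pp0)=2>1 -> COPY to pp5. 6 ppages; refcounts: pp0:1 pp1:2 pp2:3 pp3:1 pp4:1 pp5:1
Op 6: write(P1, v2, 140). refcount(pp2)=3>1 -> COPY to pp6. 7 ppages; refcounts: pp0:1 pp1:2 pp2:2 pp3:1 pp4:1 pp5:1 pp6:1
Op 7: fork(P2) -> P3. 7 ppages; refcounts: pp0:1 pp1:3 pp2:3 pp3:1 pp4:1 pp5:2 pp6:1

yes yes yes yes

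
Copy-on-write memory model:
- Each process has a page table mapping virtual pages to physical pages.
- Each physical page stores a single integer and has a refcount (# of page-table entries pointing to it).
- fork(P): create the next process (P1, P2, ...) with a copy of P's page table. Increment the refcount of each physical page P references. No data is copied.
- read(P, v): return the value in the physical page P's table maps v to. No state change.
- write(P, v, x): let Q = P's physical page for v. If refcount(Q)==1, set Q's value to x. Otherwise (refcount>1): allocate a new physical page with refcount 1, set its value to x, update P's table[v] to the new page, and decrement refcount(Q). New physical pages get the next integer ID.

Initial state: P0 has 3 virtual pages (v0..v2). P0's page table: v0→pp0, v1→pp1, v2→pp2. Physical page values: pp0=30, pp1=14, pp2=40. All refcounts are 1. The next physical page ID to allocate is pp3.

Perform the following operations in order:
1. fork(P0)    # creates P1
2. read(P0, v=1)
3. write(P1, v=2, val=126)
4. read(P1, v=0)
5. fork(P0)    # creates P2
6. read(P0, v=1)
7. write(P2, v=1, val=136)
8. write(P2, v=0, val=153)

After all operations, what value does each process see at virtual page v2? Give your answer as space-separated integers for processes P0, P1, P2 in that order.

Answer: 40 126 40

Derivation:
Op 1: fork(P0) -> P1. 3 ppages; refcounts: pp0:2 pp1:2 pp2:2
Op 2: read(P0, v1) -> 14. No state change.
Op 3: write(P1, v2, 126). refcount(pp2)=2>1 -> COPY to pp3. 4 ppages; refcounts: pp0:2 pp1:2 pp2:1 pp3:1
Op 4: read(P1, v0) -> 30. No state change.
Op 5: fork(P0) -> P2. 4 ppages; refcounts: pp0:3 pp1:3 pp2:2 pp3:1
Op 6: read(P0, v1) -> 14. No state change.
Op 7: write(P2, v1, 136). refcount(pp1)=3>1 -> COPY to pp4. 5 ppages; refcounts: pp0:3 pp1:2 pp2:2 pp3:1 pp4:1
Op 8: write(P2, v0, 153). refcount(pp0)=3>1 -> COPY to pp5. 6 ppages; refcounts: pp0:2 pp1:2 pp2:2 pp3:1 pp4:1 pp5:1
P0: v2 -> pp2 = 40
P1: v2 -> pp3 = 126
P2: v2 -> pp2 = 40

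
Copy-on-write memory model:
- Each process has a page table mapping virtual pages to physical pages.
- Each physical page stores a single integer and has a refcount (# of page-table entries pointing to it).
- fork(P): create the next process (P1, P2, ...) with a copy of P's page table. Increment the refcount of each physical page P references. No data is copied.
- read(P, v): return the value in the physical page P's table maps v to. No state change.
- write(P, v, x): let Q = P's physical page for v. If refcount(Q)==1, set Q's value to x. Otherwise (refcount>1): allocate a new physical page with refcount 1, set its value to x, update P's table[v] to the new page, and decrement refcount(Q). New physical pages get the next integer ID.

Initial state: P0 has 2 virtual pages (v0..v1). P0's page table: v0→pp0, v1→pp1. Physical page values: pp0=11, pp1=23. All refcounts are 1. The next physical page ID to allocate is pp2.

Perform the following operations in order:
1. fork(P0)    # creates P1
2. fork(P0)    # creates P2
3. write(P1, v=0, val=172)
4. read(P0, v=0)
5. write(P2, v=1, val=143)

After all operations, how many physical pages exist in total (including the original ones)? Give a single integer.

Answer: 4

Derivation:
Op 1: fork(P0) -> P1. 2 ppages; refcounts: pp0:2 pp1:2
Op 2: fork(P0) -> P2. 2 ppages; refcounts: pp0:3 pp1:3
Op 3: write(P1, v0, 172). refcount(pp0)=3>1 -> COPY to pp2. 3 ppages; refcounts: pp0:2 pp1:3 pp2:1
Op 4: read(P0, v0) -> 11. No state change.
Op 5: write(P2, v1, 143). refcount(pp1)=3>1 -> COPY to pp3. 4 ppages; refcounts: pp0:2 pp1:2 pp2:1 pp3:1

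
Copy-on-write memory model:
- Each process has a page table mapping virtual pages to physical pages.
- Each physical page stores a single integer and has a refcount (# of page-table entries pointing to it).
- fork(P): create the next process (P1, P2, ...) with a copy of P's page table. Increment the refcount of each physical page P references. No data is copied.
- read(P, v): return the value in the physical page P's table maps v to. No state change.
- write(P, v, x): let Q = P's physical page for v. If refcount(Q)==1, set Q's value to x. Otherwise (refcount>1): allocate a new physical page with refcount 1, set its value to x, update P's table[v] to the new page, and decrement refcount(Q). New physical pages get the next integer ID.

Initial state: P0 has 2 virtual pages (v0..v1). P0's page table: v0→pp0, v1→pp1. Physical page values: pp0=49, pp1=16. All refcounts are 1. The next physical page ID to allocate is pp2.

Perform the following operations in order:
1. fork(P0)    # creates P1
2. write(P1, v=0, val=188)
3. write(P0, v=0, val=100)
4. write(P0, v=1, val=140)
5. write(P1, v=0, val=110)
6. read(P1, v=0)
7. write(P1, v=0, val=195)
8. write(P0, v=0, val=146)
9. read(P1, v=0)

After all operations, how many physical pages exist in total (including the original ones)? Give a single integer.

Op 1: fork(P0) -> P1. 2 ppages; refcounts: pp0:2 pp1:2
Op 2: write(P1, v0, 188). refcount(pp0)=2>1 -> COPY to pp2. 3 ppages; refcounts: pp0:1 pp1:2 pp2:1
Op 3: write(P0, v0, 100). refcount(pp0)=1 -> write in place. 3 ppages; refcounts: pp0:1 pp1:2 pp2:1
Op 4: write(P0, v1, 140). refcount(pp1)=2>1 -> COPY to pp3. 4 ppages; refcounts: pp0:1 pp1:1 pp2:1 pp3:1
Op 5: write(P1, v0, 110). refcount(pp2)=1 -> write in place. 4 ppages; refcounts: pp0:1 pp1:1 pp2:1 pp3:1
Op 6: read(P1, v0) -> 110. No state change.
Op 7: write(P1, v0, 195). refcount(pp2)=1 -> write in place. 4 ppages; refcounts: pp0:1 pp1:1 pp2:1 pp3:1
Op 8: write(P0, v0, 146). refcount(pp0)=1 -> write in place. 4 ppages; refcounts: pp0:1 pp1:1 pp2:1 pp3:1
Op 9: read(P1, v0) -> 195. No state change.

Answer: 4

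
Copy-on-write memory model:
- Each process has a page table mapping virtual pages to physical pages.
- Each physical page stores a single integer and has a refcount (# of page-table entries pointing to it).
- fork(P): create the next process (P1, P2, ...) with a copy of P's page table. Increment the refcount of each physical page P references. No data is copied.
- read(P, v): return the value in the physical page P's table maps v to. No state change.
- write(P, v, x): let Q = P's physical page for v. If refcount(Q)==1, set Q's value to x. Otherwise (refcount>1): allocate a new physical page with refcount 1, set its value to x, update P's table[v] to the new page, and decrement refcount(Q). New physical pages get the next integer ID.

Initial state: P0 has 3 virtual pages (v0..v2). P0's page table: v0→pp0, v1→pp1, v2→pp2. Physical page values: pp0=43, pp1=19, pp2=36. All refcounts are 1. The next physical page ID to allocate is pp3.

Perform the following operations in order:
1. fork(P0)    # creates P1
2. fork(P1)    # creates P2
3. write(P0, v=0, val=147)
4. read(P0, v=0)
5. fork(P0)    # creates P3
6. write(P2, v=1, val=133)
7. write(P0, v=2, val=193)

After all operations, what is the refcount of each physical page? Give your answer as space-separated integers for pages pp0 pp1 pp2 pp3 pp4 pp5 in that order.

Op 1: fork(P0) -> P1. 3 ppages; refcounts: pp0:2 pp1:2 pp2:2
Op 2: fork(P1) -> P2. 3 ppages; refcounts: pp0:3 pp1:3 pp2:3
Op 3: write(P0, v0, 147). refcount(pp0)=3>1 -> COPY to pp3. 4 ppages; refcounts: pp0:2 pp1:3 pp2:3 pp3:1
Op 4: read(P0, v0) -> 147. No state change.
Op 5: fork(P0) -> P3. 4 ppages; refcounts: pp0:2 pp1:4 pp2:4 pp3:2
Op 6: write(P2, v1, 133). refcount(pp1)=4>1 -> COPY to pp4. 5 ppages; refcounts: pp0:2 pp1:3 pp2:4 pp3:2 pp4:1
Op 7: write(P0, v2, 193). refcount(pp2)=4>1 -> COPY to pp5. 6 ppages; refcounts: pp0:2 pp1:3 pp2:3 pp3:2 pp4:1 pp5:1

Answer: 2 3 3 2 1 1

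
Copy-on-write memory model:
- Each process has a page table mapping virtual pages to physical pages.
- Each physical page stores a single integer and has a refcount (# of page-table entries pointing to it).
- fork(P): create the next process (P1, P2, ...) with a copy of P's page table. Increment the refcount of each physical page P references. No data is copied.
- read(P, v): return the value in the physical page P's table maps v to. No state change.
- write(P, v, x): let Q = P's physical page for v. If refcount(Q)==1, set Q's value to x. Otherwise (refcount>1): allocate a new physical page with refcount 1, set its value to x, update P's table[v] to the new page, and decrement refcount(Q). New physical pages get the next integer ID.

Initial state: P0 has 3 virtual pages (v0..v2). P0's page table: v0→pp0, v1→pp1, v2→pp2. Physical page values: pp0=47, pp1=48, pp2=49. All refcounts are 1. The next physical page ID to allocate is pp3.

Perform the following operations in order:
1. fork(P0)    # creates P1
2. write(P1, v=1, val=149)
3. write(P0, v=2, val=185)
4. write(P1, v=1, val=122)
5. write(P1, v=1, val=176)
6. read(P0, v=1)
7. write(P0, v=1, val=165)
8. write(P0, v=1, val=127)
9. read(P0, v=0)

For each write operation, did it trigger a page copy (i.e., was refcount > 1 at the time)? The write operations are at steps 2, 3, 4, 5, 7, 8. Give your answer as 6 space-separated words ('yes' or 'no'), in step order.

Op 1: fork(P0) -> P1. 3 ppages; refcounts: pp0:2 pp1:2 pp2:2
Op 2: write(P1, v1, 149). refcount(pp1)=2>1 -> COPY to pp3. 4 ppages; refcounts: pp0:2 pp1:1 pp2:2 pp3:1
Op 3: write(P0, v2, 185). refcount(pp2)=2>1 -> COPY to pp4. 5 ppages; refcounts: pp0:2 pp1:1 pp2:1 pp3:1 pp4:1
Op 4: write(P1, v1, 122). refcount(pp3)=1 -> write in place. 5 ppages; refcounts: pp0:2 pp1:1 pp2:1 pp3:1 pp4:1
Op 5: write(P1, v1, 176). refcount(pp3)=1 -> write in place. 5 ppages; refcounts: pp0:2 pp1:1 pp2:1 pp3:1 pp4:1
Op 6: read(P0, v1) -> 48. No state change.
Op 7: write(P0, v1, 165). refcount(pp1)=1 -> write in place. 5 ppages; refcounts: pp0:2 pp1:1 pp2:1 pp3:1 pp4:1
Op 8: write(P0, v1, 127). refcount(pp1)=1 -> write in place. 5 ppages; refcounts: pp0:2 pp1:1 pp2:1 pp3:1 pp4:1
Op 9: read(P0, v0) -> 47. No state change.

yes yes no no no no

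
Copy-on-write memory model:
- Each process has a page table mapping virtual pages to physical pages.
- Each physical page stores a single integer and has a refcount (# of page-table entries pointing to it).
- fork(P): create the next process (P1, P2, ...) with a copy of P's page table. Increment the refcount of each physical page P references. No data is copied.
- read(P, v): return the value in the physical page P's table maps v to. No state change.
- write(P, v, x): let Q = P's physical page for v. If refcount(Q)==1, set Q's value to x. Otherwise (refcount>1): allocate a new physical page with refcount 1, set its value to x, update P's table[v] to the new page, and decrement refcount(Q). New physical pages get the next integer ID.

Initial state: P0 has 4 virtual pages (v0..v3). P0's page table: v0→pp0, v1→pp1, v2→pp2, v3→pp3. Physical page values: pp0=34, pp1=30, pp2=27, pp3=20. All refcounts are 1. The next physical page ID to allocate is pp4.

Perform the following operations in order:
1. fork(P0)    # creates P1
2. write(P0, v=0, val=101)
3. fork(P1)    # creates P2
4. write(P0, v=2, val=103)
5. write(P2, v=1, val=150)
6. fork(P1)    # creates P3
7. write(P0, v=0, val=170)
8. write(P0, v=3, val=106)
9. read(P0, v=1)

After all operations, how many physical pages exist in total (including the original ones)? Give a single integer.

Op 1: fork(P0) -> P1. 4 ppages; refcounts: pp0:2 pp1:2 pp2:2 pp3:2
Op 2: write(P0, v0, 101). refcount(pp0)=2>1 -> COPY to pp4. 5 ppages; refcounts: pp0:1 pp1:2 pp2:2 pp3:2 pp4:1
Op 3: fork(P1) -> P2. 5 ppages; refcounts: pp0:2 pp1:3 pp2:3 pp3:3 pp4:1
Op 4: write(P0, v2, 103). refcount(pp2)=3>1 -> COPY to pp5. 6 ppages; refcounts: pp0:2 pp1:3 pp2:2 pp3:3 pp4:1 pp5:1
Op 5: write(P2, v1, 150). refcount(pp1)=3>1 -> COPY to pp6. 7 ppages; refcounts: pp0:2 pp1:2 pp2:2 pp3:3 pp4:1 pp5:1 pp6:1
Op 6: fork(P1) -> P3. 7 ppages; refcounts: pp0:3 pp1:3 pp2:3 pp3:4 pp4:1 pp5:1 pp6:1
Op 7: write(P0, v0, 170). refcount(pp4)=1 -> write in place. 7 ppages; refcounts: pp0:3 pp1:3 pp2:3 pp3:4 pp4:1 pp5:1 pp6:1
Op 8: write(P0, v3, 106). refcount(pp3)=4>1 -> COPY to pp7. 8 ppages; refcounts: pp0:3 pp1:3 pp2:3 pp3:3 pp4:1 pp5:1 pp6:1 pp7:1
Op 9: read(P0, v1) -> 30. No state change.

Answer: 8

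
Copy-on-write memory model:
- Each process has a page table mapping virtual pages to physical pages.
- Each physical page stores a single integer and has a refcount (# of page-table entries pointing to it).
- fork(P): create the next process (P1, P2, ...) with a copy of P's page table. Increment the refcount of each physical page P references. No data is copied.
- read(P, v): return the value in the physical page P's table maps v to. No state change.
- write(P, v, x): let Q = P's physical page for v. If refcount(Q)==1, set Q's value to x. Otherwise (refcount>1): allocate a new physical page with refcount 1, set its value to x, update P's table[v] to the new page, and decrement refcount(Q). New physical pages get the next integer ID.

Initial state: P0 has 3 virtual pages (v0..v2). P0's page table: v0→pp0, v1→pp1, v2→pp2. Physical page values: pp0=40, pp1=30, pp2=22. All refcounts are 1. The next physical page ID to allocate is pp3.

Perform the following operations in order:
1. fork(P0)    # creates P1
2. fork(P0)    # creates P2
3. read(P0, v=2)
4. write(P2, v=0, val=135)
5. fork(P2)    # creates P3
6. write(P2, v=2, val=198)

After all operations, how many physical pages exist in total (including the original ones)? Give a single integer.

Op 1: fork(P0) -> P1. 3 ppages; refcounts: pp0:2 pp1:2 pp2:2
Op 2: fork(P0) -> P2. 3 ppages; refcounts: pp0:3 pp1:3 pp2:3
Op 3: read(P0, v2) -> 22. No state change.
Op 4: write(P2, v0, 135). refcount(pp0)=3>1 -> COPY to pp3. 4 ppages; refcounts: pp0:2 pp1:3 pp2:3 pp3:1
Op 5: fork(P2) -> P3. 4 ppages; refcounts: pp0:2 pp1:4 pp2:4 pp3:2
Op 6: write(P2, v2, 198). refcount(pp2)=4>1 -> COPY to pp4. 5 ppages; refcounts: pp0:2 pp1:4 pp2:3 pp3:2 pp4:1

Answer: 5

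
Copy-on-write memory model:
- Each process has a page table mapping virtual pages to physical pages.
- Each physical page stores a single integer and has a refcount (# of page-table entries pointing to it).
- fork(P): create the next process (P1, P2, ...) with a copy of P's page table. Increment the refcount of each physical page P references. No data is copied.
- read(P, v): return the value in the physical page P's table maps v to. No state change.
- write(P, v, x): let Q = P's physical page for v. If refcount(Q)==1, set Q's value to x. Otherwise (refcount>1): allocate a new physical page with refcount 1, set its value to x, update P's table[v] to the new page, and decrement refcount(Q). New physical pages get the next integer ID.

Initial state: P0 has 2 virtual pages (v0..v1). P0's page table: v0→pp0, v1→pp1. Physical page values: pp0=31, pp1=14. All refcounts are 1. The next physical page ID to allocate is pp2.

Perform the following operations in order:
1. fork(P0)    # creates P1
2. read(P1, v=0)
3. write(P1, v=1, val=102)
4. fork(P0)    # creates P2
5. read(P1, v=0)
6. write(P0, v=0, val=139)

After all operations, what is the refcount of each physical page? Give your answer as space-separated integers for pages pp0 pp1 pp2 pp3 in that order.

Answer: 2 2 1 1

Derivation:
Op 1: fork(P0) -> P1. 2 ppages; refcounts: pp0:2 pp1:2
Op 2: read(P1, v0) -> 31. No state change.
Op 3: write(P1, v1, 102). refcount(pp1)=2>1 -> COPY to pp2. 3 ppages; refcounts: pp0:2 pp1:1 pp2:1
Op 4: fork(P0) -> P2. 3 ppages; refcounts: pp0:3 pp1:2 pp2:1
Op 5: read(P1, v0) -> 31. No state change.
Op 6: write(P0, v0, 139). refcount(pp0)=3>1 -> COPY to pp3. 4 ppages; refcounts: pp0:2 pp1:2 pp2:1 pp3:1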